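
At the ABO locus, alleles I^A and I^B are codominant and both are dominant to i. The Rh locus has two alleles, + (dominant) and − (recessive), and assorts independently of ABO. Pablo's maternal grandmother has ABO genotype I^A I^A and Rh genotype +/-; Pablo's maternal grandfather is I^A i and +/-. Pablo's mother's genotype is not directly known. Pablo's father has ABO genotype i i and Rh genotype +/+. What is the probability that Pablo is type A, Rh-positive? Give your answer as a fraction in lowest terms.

Pablo's mother's ABO genotype from I^A I^A × I^A i: 1/2 I^A I^A, 1/2 I^A i.
Crossing each possibility with the father i i and summing P(type A): 1/2·1 + 1/2·1/2 = 3/4.
Similarly for Rh via the mother's Rh distribution: P(Rh+) = 1.
Independent loci: 3/4 × 1 = 3/4.

3/4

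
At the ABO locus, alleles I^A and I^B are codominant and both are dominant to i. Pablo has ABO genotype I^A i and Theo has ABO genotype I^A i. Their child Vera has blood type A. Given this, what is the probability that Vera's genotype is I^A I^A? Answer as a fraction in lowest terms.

1/3

Cross I^A i × I^A i → 1/4 I^A I^A, 1/2 I^A i, 1/4 i i.
Type-A genotypes among offspring: I^A I^A (1/4), I^A i (1/2); total 3/4.
P(I^A I^A | type A) = (1/4) / (3/4) = 1/3.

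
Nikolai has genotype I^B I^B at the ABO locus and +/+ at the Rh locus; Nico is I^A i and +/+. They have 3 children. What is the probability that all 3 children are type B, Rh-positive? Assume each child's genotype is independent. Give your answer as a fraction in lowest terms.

ABO cross I^B I^B × I^A i → 1/2 B, 1/2 AB.
Rh cross +/+ × +/+ → 1 Rh+; so P(type B, Rh-positive) = 1/2 × 1 = 1/2 per child.
All 3 independent: (1/2)^3 = 1/8.

1/8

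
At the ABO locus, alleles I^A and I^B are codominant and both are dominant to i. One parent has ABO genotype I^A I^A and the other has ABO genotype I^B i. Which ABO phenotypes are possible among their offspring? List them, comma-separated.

A, AB

Gametes from I^A I^A × I^B i give offspring ABO genotypes I^A I^B, I^A i, i.e. phenotypes A, AB.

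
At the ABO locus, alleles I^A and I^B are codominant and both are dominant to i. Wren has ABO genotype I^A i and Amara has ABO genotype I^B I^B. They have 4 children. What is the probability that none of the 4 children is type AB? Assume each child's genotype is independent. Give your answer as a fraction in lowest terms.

ABO cross I^A i × I^B I^B → 1/2 B, 1/2 AB.
So P(type AB) = 1/2 per child.
P(not type AB) = 1/2 for one child; (1/2)^4 = 1/16.

1/16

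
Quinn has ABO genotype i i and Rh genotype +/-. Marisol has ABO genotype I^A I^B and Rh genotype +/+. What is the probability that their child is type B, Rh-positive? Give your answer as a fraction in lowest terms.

1/2

ABO cross i i × I^A I^B → offspring phenotypes: 1/2 A, 1/2 B.
Rh cross +/- × +/+ → 1 Rh+.
Independent loci: P(type B, Rh-positive) = 1/2 × 1 = 1/2.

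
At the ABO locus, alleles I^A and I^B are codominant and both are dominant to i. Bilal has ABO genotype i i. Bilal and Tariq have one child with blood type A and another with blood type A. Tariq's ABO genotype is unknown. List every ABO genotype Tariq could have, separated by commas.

For each candidate genotype of Tariq, check whether crossing it with i i can produce every observed child phenotype.
  I^A I^A → possible child types {A} ✓
  I^A I^B → possible child types {A, B} ✓
  I^A i → possible child types {O, A} ✓
  I^B I^B → possible child types {B} ✗
  I^B i → possible child types {O, B} ✗
  i i → possible child types {O} ✗

I^A I^A, I^A I^B, I^A i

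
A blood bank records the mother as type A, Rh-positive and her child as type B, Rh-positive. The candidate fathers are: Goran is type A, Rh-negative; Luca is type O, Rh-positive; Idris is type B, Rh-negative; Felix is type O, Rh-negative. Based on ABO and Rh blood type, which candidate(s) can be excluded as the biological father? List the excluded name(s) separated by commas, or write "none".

A candidate is excluded only if no genotype consistent with his phenotype could produce a type B, Rh-positive child with a type A, Rh-positive mother.
Goran (type A, Rh-): no genotype consistent with that phenotype can produce a type-B Rh+ child with a type-A mother.
Luca (type O, Rh+): no genotype consistent with that phenotype can produce a type-B Rh+ child with a type-A mother.
Felix (type O, Rh-): no genotype consistent with that phenotype can produce a type-B Rh+ child with a type-A mother.

Goran, Luca, Felix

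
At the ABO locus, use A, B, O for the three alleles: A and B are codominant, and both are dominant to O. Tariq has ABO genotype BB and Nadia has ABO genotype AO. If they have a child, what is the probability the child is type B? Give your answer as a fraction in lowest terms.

1/2

ABO cross BB × AO → offspring phenotypes: 1/2 B, 1/2 AB.
So P(type B) = 1/2.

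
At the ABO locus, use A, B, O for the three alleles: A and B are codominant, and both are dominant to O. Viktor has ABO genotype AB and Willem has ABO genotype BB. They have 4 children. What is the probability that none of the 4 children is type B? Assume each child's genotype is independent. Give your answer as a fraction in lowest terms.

ABO cross AB × BB → 1/2 B, 1/2 AB.
So P(type B) = 1/2 per child.
P(not type B) = 1/2 for one child; (1/2)^4 = 1/16.

1/16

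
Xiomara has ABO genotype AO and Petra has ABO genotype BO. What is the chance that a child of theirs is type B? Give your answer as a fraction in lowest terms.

1/4

ABO cross AO × BO → offspring phenotypes: 1/4 O, 1/4 A, 1/4 B, 1/4 AB.
So P(type B) = 1/4.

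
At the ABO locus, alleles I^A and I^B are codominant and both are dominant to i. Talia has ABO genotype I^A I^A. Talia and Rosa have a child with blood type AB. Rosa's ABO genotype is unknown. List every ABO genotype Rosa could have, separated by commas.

For each candidate genotype of Rosa, check whether crossing it with I^A I^A can produce every observed child phenotype.
  I^A I^A → possible child types {A} ✗
  I^A I^B → possible child types {A, AB} ✓
  I^A i → possible child types {A} ✗
  I^B I^B → possible child types {AB} ✓
  I^B i → possible child types {A, AB} ✓
  i i → possible child types {A} ✗

I^A I^B, I^B I^B, I^B i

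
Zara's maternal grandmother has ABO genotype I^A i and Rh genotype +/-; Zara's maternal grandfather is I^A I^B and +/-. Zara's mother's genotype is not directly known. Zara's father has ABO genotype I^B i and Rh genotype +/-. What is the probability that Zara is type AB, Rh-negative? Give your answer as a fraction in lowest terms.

Zara's mother's ABO genotype from I^A i × I^A I^B: 1/4 I^A I^A, 1/4 I^A I^B, 1/4 I^A i, 1/4 I^B i.
Crossing each possibility with the father I^B i and summing P(type AB): 1/4·1/2 + 1/4·1/4 + 1/4·1/4 + 1/4·0 = 1/4.
Similarly for Rh via the mother's Rh distribution: P(Rh-) = 1/4.
Independent loci: 1/4 × 1/4 = 1/16.

1/16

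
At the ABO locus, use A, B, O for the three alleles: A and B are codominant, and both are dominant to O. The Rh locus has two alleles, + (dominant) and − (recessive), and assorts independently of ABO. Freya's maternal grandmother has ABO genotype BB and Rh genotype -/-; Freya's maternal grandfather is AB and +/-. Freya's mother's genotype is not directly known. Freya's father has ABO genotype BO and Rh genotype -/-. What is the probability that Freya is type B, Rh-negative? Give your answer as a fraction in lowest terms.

Freya's mother's ABO genotype from BB × AB: 1/2 AB, 1/2 BB.
Crossing each possibility with the father BO and summing P(type B): 1/2·1/2 + 1/2·1 = 3/4.
Similarly for Rh via the mother's Rh distribution: P(Rh-) = 3/4.
Independent loci: 3/4 × 3/4 = 9/16.

9/16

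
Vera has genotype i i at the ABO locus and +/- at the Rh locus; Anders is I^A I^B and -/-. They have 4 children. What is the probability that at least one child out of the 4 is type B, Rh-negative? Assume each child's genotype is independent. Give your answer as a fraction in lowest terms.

ABO cross i i × I^A I^B → 1/2 A, 1/2 B.
Rh cross +/- × -/- → 1/2 Rh+, 1/2 Rh-; so P(type B, Rh-negative) = 1/2 × 1/2 = 1/4 per child.
P(none) = (3/4)^4 = 81/256; P(at least one) = 1 − 81/256 = 175/256.

175/256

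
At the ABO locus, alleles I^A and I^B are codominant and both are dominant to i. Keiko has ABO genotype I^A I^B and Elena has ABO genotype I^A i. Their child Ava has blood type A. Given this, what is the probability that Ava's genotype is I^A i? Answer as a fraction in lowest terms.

1/2

Cross I^A I^B × I^A i → 1/4 I^A I^A, 1/4 I^A I^B, 1/4 I^A i, 1/4 I^B i.
Type-A genotypes among offspring: I^A I^A (1/4), I^A i (1/4); total 1/2.
P(I^A i | type A) = (1/4) / (1/2) = 1/2.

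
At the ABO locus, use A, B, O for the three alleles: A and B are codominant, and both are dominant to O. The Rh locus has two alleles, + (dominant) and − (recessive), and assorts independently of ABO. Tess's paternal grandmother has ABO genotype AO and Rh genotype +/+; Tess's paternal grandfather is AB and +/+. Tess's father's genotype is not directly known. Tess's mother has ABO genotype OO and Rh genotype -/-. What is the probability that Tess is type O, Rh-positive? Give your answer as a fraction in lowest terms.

Tess's father's ABO genotype from AO × AB: 1/4 AA, 1/4 AB, 1/4 AO, 1/4 BO.
Crossing each possibility with the mother OO and summing P(type O): 1/4·0 + 1/4·0 + 1/4·1/2 + 1/4·1/2 = 1/4.
Similarly for Rh via the father's Rh distribution: P(Rh+) = 1.
Independent loci: 1/4 × 1 = 1/4.

1/4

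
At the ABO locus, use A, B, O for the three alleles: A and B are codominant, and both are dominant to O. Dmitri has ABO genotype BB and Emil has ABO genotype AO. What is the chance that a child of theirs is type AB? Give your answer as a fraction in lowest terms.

ABO cross BB × AO → offspring phenotypes: 1/2 B, 1/2 AB.
So P(type AB) = 1/2.

1/2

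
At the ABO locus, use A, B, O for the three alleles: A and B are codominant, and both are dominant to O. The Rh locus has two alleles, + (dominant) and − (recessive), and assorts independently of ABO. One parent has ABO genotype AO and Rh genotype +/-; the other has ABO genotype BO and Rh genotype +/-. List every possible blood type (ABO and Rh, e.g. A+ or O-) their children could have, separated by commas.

Gametes from AO × BO give offspring ABO genotypes AB, AO, BO, OO, i.e. phenotypes O, A, B, AB.
Rh cross +/- × +/- → phenotypes Rh+, Rh-.
Combining independently: O+, O-, A+, A-, B+, B-, AB+, AB-.

O+, O-, A+, A-, B+, B-, AB+, AB-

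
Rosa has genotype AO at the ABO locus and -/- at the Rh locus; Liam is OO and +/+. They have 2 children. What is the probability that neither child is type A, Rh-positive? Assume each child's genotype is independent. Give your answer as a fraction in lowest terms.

ABO cross AO × OO → 1/2 O, 1/2 A.
Rh cross -/- × +/+ → 1 Rh+; so P(type A, Rh-positive) = 1/2 × 1 = 1/2 per child.
P(not type A, Rh-positive) = 1/2 for one child; (1/2)^2 = 1/4.

1/4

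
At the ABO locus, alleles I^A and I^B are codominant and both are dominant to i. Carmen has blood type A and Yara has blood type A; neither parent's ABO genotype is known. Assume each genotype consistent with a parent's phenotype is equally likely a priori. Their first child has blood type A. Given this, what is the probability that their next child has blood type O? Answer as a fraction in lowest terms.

Possible genotypes: Carmen ∈ {I^A I^A, I^A i}; Yara ∈ {I^A I^A, I^A i}.
Weight each parental genotype pair by prior × P(type-A child):
  I^A I^A × I^A I^A: posterior weight 4/15; P(next child type O) = 0.
  I^A I^A × I^A i: posterior weight 4/15; P(next child type O) = 0.
  I^A i × I^A I^A: posterior weight 4/15; P(next child type O) = 0.
  I^A i × I^A i: posterior weight 1/5; P(next child type O) = 1/4.
Weighted sum = 1/20.

1/20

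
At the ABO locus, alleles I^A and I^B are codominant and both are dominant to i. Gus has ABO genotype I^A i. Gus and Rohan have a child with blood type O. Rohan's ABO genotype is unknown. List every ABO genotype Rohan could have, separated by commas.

For each candidate genotype of Rohan, check whether crossing it with I^A i can produce every observed child phenotype.
  I^A I^A → possible child types {A} ✗
  I^A I^B → possible child types {A, B, AB} ✗
  I^A i → possible child types {O, A} ✓
  I^B I^B → possible child types {B, AB} ✗
  I^B i → possible child types {O, A, B, AB} ✓
  i i → possible child types {O, A} ✓

I^A i, I^B i, i i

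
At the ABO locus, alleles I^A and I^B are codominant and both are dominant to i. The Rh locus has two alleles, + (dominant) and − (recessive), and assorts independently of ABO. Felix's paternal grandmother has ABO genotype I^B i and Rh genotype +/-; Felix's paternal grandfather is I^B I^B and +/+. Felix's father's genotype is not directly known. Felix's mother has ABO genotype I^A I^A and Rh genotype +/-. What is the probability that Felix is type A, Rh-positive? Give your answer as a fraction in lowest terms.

7/32

Felix's father's ABO genotype from I^B i × I^B I^B: 1/2 I^B I^B, 1/2 I^B i.
Crossing each possibility with the mother I^A I^A and summing P(type A): 1/2·0 + 1/2·1/2 = 1/4.
Similarly for Rh via the father's Rh distribution: P(Rh+) = 7/8.
Independent loci: 1/4 × 7/8 = 7/32.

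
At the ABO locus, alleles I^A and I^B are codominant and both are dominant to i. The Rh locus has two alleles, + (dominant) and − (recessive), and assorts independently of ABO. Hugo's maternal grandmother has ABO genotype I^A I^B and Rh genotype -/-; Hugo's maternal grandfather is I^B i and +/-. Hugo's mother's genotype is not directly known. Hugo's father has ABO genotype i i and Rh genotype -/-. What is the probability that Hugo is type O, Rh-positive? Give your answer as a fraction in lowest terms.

1/16

Hugo's mother's ABO genotype from I^A I^B × I^B i: 1/4 I^A I^B, 1/4 I^A i, 1/4 I^B I^B, 1/4 I^B i.
Crossing each possibility with the father i i and summing P(type O): 1/4·0 + 1/4·1/2 + 1/4·0 + 1/4·1/2 = 1/4.
Similarly for Rh via the mother's Rh distribution: P(Rh+) = 1/4.
Independent loci: 1/4 × 1/4 = 1/16.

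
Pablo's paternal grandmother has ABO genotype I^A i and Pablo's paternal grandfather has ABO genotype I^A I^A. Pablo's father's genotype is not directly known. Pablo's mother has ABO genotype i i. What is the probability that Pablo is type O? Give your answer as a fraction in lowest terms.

Pablo's father's ABO genotype from I^A i × I^A I^A: 1/2 I^A I^A, 1/2 I^A i.
Crossing each possibility with the mother i i and summing P(type O): 1/2·0 + 1/2·1/2 = 1/4.

1/4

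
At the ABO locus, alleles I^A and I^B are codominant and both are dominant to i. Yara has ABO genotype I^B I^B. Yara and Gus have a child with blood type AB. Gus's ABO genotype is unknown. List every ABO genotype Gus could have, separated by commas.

For each candidate genotype of Gus, check whether crossing it with I^B I^B can produce every observed child phenotype.
  I^A I^A → possible child types {AB} ✓
  I^A I^B → possible child types {B, AB} ✓
  I^A i → possible child types {B, AB} ✓
  I^B I^B → possible child types {B} ✗
  I^B i → possible child types {B} ✗
  i i → possible child types {B} ✗

I^A I^A, I^A I^B, I^A i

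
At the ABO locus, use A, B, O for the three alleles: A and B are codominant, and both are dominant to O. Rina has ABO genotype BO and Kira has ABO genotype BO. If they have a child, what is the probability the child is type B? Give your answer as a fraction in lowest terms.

3/4

ABO cross BO × BO → offspring phenotypes: 1/4 O, 3/4 B.
So P(type B) = 3/4.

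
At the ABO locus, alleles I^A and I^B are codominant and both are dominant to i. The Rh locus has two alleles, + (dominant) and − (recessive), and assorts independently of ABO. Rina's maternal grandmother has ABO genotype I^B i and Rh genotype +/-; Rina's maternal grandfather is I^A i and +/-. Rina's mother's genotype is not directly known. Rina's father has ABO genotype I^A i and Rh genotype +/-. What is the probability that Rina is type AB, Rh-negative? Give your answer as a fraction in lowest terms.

1/32

Rina's mother's ABO genotype from I^B i × I^A i: 1/4 I^A I^B, 1/4 I^A i, 1/4 I^B i, 1/4 i i.
Crossing each possibility with the father I^A i and summing P(type AB): 1/4·1/4 + 1/4·0 + 1/4·1/4 + 1/4·0 = 1/8.
Similarly for Rh via the mother's Rh distribution: P(Rh-) = 1/4.
Independent loci: 1/8 × 1/4 = 1/32.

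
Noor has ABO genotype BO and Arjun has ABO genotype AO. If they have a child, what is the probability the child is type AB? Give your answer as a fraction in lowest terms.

ABO cross BO × AO → offspring phenotypes: 1/4 O, 1/4 A, 1/4 B, 1/4 AB.
So P(type AB) = 1/4.

1/4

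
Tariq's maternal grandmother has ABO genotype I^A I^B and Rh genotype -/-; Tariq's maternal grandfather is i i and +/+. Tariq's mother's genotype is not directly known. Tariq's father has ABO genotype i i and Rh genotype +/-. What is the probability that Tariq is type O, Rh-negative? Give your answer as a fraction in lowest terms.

1/8

Tariq's mother's ABO genotype from I^A I^B × i i: 1/2 I^A i, 1/2 I^B i.
Crossing each possibility with the father i i and summing P(type O): 1/2·1/2 + 1/2·1/2 = 1/2.
Similarly for Rh via the mother's Rh distribution: P(Rh-) = 1/4.
Independent loci: 1/2 × 1/4 = 1/8.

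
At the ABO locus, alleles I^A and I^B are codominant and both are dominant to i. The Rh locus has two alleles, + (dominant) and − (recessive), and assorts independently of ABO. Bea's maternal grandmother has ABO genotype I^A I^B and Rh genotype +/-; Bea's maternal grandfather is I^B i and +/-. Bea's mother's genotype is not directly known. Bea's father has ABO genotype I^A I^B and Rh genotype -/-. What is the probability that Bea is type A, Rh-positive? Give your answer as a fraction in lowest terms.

1/8

Bea's mother's ABO genotype from I^A I^B × I^B i: 1/4 I^A I^B, 1/4 I^A i, 1/4 I^B I^B, 1/4 I^B i.
Crossing each possibility with the father I^A I^B and summing P(type A): 1/4·1/4 + 1/4·1/2 + 1/4·0 + 1/4·1/4 = 1/4.
Similarly for Rh via the mother's Rh distribution: P(Rh+) = 1/2.
Independent loci: 1/4 × 1/2 = 1/8.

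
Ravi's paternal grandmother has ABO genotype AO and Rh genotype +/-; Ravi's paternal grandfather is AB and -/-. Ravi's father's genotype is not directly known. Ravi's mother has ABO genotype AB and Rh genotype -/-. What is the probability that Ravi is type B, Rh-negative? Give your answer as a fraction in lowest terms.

Ravi's father's ABO genotype from AO × AB: 1/4 AA, 1/4 AB, 1/4 AO, 1/4 BO.
Crossing each possibility with the mother AB and summing P(type B): 1/4·0 + 1/4·1/4 + 1/4·1/4 + 1/4·1/2 = 1/4.
Similarly for Rh via the father's Rh distribution: P(Rh-) = 3/4.
Independent loci: 1/4 × 3/4 = 3/16.

3/16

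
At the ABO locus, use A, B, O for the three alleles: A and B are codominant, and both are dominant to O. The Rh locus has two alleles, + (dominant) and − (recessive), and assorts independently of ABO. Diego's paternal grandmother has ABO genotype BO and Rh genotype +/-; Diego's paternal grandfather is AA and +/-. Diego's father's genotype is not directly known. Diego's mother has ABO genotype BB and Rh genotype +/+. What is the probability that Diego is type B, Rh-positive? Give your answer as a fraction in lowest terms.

Diego's father's ABO genotype from BO × AA: 1/2 AB, 1/2 AO.
Crossing each possibility with the mother BB and summing P(type B): 1/2·1/2 + 1/2·1/2 = 1/2.
Similarly for Rh via the father's Rh distribution: P(Rh+) = 1.
Independent loci: 1/2 × 1 = 1/2.

1/2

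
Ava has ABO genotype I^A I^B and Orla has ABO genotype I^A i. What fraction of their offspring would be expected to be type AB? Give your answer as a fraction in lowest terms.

1/4

ABO cross I^A I^B × I^A i → offspring phenotypes: 1/2 A, 1/4 B, 1/4 AB.
So P(type AB) = 1/4.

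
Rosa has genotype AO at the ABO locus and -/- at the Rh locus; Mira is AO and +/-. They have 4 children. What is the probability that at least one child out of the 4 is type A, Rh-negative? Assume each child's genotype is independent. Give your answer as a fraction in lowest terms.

ABO cross AO × AO → 1/4 O, 3/4 A.
Rh cross -/- × +/- → 1/2 Rh+, 1/2 Rh-; so P(type A, Rh-negative) = 3/4 × 1/2 = 3/8 per child.
P(none) = (5/8)^4 = 625/4096; P(at least one) = 1 − 625/4096 = 3471/4096.

3471/4096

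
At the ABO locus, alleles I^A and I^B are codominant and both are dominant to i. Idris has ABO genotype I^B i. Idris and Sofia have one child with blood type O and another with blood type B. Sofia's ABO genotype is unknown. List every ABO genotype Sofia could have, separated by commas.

I^A i, I^B i, i i

For each candidate genotype of Sofia, check whether crossing it with I^B i can produce every observed child phenotype.
  I^A I^A → possible child types {A, AB} ✗
  I^A I^B → possible child types {A, B, AB} ✗
  I^A i → possible child types {O, A, B, AB} ✓
  I^B I^B → possible child types {B} ✗
  I^B i → possible child types {O, B} ✓
  i i → possible child types {O, B} ✓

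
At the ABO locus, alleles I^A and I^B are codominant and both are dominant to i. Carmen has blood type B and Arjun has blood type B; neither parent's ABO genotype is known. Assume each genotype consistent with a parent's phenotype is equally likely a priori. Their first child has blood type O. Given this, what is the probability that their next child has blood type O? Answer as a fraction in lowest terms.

1/4

Possible genotypes: Carmen ∈ {I^B I^B, I^B i}; Arjun ∈ {I^B I^B, I^B i}.
Weight each parental genotype pair by prior × P(type-O child):
  I^B i × I^B i: posterior weight 1; P(next child type O) = 1/4.
Weighted sum = 1/4.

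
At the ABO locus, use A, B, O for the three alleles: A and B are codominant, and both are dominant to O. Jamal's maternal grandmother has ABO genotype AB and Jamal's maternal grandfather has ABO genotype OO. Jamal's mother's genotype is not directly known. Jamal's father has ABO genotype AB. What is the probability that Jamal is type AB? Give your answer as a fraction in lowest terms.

1/4

Jamal's mother's ABO genotype from AB × OO: 1/2 AO, 1/2 BO.
Crossing each possibility with the father AB and summing P(type AB): 1/2·1/4 + 1/2·1/4 = 1/4.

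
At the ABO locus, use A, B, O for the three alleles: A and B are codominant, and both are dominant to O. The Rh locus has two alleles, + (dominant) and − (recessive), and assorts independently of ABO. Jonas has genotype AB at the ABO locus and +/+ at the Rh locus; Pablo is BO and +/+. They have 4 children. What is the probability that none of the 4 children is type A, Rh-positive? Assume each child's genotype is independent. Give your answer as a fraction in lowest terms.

81/256

ABO cross AB × BO → 1/4 A, 1/2 B, 1/4 AB.
Rh cross +/+ × +/+ → 1 Rh+; so P(type A, Rh-positive) = 1/4 × 1 = 1/4 per child.
P(not type A, Rh-positive) = 3/4 for one child; (3/4)^4 = 81/256.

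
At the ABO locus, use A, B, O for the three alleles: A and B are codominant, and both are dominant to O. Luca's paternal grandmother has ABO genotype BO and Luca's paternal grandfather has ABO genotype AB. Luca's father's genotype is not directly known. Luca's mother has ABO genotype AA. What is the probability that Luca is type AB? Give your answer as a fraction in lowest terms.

1/2

Luca's father's ABO genotype from BO × AB: 1/4 AB, 1/4 AO, 1/4 BB, 1/4 BO.
Crossing each possibility with the mother AA and summing P(type AB): 1/4·1/2 + 1/4·0 + 1/4·1 + 1/4·1/2 = 1/2.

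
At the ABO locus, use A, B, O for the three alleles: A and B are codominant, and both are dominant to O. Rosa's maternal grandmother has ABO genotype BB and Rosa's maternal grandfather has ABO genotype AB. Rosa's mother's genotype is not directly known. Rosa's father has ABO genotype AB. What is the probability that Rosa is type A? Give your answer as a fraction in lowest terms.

Rosa's mother's ABO genotype from BB × AB: 1/2 AB, 1/2 BB.
Crossing each possibility with the father AB and summing P(type A): 1/2·1/4 + 1/2·0 = 1/8.

1/8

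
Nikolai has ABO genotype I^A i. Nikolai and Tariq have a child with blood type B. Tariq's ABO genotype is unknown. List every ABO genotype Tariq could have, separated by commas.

For each candidate genotype of Tariq, check whether crossing it with I^A i can produce every observed child phenotype.
  I^A I^A → possible child types {A} ✗
  I^A I^B → possible child types {A, B, AB} ✓
  I^A i → possible child types {O, A} ✗
  I^B I^B → possible child types {B, AB} ✓
  I^B i → possible child types {O, A, B, AB} ✓
  i i → possible child types {O, A} ✗

I^A I^B, I^B I^B, I^B i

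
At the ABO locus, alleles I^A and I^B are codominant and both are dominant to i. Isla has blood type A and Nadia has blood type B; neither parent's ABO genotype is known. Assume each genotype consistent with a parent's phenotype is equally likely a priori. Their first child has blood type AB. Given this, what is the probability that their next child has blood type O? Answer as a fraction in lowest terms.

Possible genotypes: Isla ∈ {I^A I^A, I^A i}; Nadia ∈ {I^B I^B, I^B i}.
Weight each parental genotype pair by prior × P(type-AB child):
  I^A I^A × I^B I^B: posterior weight 4/9; P(next child type O) = 0.
  I^A I^A × I^B i: posterior weight 2/9; P(next child type O) = 0.
  I^A i × I^B I^B: posterior weight 2/9; P(next child type O) = 0.
  I^A i × I^B i: posterior weight 1/9; P(next child type O) = 1/4.
Weighted sum = 1/36.

1/36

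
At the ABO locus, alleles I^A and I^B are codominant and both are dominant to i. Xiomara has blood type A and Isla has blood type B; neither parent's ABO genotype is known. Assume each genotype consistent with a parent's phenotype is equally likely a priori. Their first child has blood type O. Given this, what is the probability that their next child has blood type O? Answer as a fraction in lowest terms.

1/4

Possible genotypes: Xiomara ∈ {I^A I^A, I^A i}; Isla ∈ {I^B I^B, I^B i}.
Weight each parental genotype pair by prior × P(type-O child):
  I^A i × I^B i: posterior weight 1; P(next child type O) = 1/4.
Weighted sum = 1/4.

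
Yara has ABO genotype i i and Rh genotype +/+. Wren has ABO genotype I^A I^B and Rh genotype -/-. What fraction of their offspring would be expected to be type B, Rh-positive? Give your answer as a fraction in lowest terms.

ABO cross i i × I^A I^B → offspring phenotypes: 1/2 A, 1/2 B.
Rh cross +/+ × -/- → 1 Rh+.
Independent loci: P(type B, Rh-positive) = 1/2 × 1 = 1/2.

1/2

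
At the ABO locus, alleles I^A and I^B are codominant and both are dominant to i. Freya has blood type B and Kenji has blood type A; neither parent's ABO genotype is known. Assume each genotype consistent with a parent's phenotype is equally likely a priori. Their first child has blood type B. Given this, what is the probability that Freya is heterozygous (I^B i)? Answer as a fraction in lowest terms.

1/3

Possible genotypes: Freya ∈ {I^B I^B, I^B i}; Kenji ∈ {I^A I^A, I^A i}.
Weight each parental genotype pair by prior × P(type-B child):
  I^B I^B × I^A i: posterior weight 2/3.
  I^B i × I^A i: posterior weight 1/3.
Sum the posterior weight over pairs where Freya is I^B i: 1/3.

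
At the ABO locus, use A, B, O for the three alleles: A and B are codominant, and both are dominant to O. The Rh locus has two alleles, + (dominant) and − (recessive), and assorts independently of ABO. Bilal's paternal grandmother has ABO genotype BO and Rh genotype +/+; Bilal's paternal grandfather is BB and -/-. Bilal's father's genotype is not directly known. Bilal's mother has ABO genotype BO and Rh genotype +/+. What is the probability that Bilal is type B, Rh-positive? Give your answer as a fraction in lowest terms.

Bilal's father's ABO genotype from BO × BB: 1/2 BB, 1/2 BO.
Crossing each possibility with the mother BO and summing P(type B): 1/2·1 + 1/2·3/4 = 7/8.
Similarly for Rh via the father's Rh distribution: P(Rh+) = 1.
Independent loci: 7/8 × 1 = 7/8.

7/8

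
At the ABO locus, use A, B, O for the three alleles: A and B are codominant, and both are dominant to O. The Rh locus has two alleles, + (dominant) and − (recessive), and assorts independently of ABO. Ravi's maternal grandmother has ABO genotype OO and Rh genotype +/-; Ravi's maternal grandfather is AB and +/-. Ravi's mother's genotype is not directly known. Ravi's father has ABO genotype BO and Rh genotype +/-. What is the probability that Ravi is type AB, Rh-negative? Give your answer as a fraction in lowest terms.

Ravi's mother's ABO genotype from OO × AB: 1/2 AO, 1/2 BO.
Crossing each possibility with the father BO and summing P(type AB): 1/2·1/4 + 1/2·0 = 1/8.
Similarly for Rh via the mother's Rh distribution: P(Rh-) = 1/4.
Independent loci: 1/8 × 1/4 = 1/32.

1/32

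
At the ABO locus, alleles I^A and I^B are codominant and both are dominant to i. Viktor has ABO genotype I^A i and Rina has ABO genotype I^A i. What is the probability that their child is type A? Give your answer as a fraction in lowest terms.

3/4

ABO cross I^A i × I^A i → offspring phenotypes: 1/4 O, 3/4 A.
So P(type A) = 3/4.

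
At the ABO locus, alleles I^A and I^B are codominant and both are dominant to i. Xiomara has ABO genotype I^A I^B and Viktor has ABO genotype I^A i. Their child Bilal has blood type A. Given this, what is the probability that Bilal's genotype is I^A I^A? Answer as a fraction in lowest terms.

Cross I^A I^B × I^A i → 1/4 I^A I^A, 1/4 I^A I^B, 1/4 I^A i, 1/4 I^B i.
Type-A genotypes among offspring: I^A I^A (1/4), I^A i (1/4); total 1/2.
P(I^A I^A | type A) = (1/4) / (1/2) = 1/2.

1/2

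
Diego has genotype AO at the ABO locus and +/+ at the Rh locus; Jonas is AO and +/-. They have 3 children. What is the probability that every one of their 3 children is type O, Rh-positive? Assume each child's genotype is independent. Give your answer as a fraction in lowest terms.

ABO cross AO × AO → 1/4 O, 3/4 A.
Rh cross +/+ × +/- → 1 Rh+; so P(type O, Rh-positive) = 1/4 × 1 = 1/4 per child.
All 3 independent: (1/4)^3 = 1/64.

1/64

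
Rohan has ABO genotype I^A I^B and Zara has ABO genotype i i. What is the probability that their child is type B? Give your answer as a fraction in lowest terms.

ABO cross I^A I^B × i i → offspring phenotypes: 1/2 A, 1/2 B.
So P(type B) = 1/2.

1/2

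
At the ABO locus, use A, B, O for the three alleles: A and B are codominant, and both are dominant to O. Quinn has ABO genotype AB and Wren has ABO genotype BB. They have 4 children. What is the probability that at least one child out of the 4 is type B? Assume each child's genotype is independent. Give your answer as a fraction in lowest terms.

15/16

ABO cross AB × BB → 1/2 B, 1/2 AB.
So P(type B) = 1/2 per child.
P(none) = (1/2)^4 = 1/16; P(at least one) = 1 − 1/16 = 15/16.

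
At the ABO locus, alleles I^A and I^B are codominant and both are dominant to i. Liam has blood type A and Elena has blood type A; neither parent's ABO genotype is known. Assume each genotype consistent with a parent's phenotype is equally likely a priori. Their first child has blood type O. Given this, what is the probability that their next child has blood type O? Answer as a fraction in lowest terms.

1/4

Possible genotypes: Liam ∈ {I^A I^A, I^A i}; Elena ∈ {I^A I^A, I^A i}.
Weight each parental genotype pair by prior × P(type-O child):
  I^A i × I^A i: posterior weight 1; P(next child type O) = 1/4.
Weighted sum = 1/4.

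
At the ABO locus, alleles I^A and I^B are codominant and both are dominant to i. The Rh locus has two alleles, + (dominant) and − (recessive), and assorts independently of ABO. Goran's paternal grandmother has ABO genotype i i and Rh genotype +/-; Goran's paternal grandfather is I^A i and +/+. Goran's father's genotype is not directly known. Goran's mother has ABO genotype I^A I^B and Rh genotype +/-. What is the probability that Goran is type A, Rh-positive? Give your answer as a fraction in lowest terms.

Goran's father's ABO genotype from i i × I^A i: 1/2 I^A i, 1/2 i i.
Crossing each possibility with the mother I^A I^B and summing P(type A): 1/2·1/2 + 1/2·1/2 = 1/2.
Similarly for Rh via the father's Rh distribution: P(Rh+) = 7/8.
Independent loci: 1/2 × 7/8 = 7/16.

7/16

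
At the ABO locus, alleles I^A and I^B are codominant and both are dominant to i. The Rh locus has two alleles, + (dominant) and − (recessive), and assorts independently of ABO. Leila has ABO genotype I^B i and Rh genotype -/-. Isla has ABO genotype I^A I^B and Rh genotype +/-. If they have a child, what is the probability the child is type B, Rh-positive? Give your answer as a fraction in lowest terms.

ABO cross I^B i × I^A I^B → offspring phenotypes: 1/4 A, 1/2 B, 1/4 AB.
Rh cross -/- × +/- → 1/2 Rh+, 1/2 Rh-.
Independent loci: P(type B, Rh-positive) = 1/2 × 1/2 = 1/4.

1/4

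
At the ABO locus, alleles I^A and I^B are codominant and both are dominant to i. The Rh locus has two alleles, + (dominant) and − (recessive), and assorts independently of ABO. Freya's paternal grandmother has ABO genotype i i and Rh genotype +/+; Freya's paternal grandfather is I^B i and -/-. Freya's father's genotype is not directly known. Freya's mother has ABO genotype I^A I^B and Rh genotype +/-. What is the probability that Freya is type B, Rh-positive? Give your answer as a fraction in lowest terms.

3/8

Freya's father's ABO genotype from i i × I^B i: 1/2 I^B i, 1/2 i i.
Crossing each possibility with the mother I^A I^B and summing P(type B): 1/2·1/2 + 1/2·1/2 = 1/2.
Similarly for Rh via the father's Rh distribution: P(Rh+) = 3/4.
Independent loci: 1/2 × 3/4 = 3/8.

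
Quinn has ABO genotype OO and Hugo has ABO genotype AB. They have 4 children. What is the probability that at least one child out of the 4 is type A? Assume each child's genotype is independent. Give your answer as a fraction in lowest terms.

15/16

ABO cross OO × AB → 1/2 A, 1/2 B.
So P(type A) = 1/2 per child.
P(none) = (1/2)^4 = 1/16; P(at least one) = 1 − 1/16 = 15/16.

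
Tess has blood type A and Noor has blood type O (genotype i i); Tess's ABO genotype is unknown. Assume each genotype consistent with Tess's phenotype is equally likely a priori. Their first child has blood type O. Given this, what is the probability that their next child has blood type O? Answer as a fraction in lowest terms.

Possible genotypes: Tess ∈ {I^A I^A, I^A i}; Noor ∈ {i i}.
Weight each parental genotype pair by prior × P(type-O child):
  I^A i × i i: posterior weight 1; P(next child type O) = 1/2.
Weighted sum = 1/2.

1/2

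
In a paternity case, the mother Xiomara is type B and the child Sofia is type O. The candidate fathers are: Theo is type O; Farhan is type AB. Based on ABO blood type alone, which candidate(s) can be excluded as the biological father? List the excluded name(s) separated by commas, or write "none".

Farhan

A candidate is excluded only if no genotype consistent with his phenotype could produce a type O child with a type B mother.
Farhan (type AB): no genotype consistent with that phenotype can produce a type-O child with a type-B mother.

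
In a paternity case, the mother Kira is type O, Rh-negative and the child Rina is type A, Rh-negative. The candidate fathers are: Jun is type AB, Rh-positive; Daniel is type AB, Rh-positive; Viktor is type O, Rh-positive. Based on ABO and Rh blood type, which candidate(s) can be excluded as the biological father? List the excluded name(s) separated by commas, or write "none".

Viktor

A candidate is excluded only if no genotype consistent with his phenotype could produce a type A, Rh-negative child with a type O, Rh-negative mother.
Viktor (type O, Rh+): no genotype consistent with that phenotype can produce a type-A Rh- child with a type-O mother.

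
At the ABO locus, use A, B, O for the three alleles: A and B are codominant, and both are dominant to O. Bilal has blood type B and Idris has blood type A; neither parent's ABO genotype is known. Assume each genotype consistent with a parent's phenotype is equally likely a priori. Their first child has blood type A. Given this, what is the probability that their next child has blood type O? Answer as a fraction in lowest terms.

Possible genotypes: Bilal ∈ {BB, BO}; Idris ∈ {AA, AO}.
Weight each parental genotype pair by prior × P(type-A child):
  BO × AA: posterior weight 2/3; P(next child type O) = 0.
  BO × AO: posterior weight 1/3; P(next child type O) = 1/4.
Weighted sum = 1/12.

1/12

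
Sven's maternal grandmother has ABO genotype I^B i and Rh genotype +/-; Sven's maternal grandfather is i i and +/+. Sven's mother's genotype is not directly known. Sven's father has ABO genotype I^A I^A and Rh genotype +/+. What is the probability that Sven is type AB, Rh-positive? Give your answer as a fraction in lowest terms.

1/4

Sven's mother's ABO genotype from I^B i × i i: 1/2 I^B i, 1/2 i i.
Crossing each possibility with the father I^A I^A and summing P(type AB): 1/2·1/2 + 1/2·0 = 1/4.
Similarly for Rh via the mother's Rh distribution: P(Rh+) = 1.
Independent loci: 1/4 × 1 = 1/4.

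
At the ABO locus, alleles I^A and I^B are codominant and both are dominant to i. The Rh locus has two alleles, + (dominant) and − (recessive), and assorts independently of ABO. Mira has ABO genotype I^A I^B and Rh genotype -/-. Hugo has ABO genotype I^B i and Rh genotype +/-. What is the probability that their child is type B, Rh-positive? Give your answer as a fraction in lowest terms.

1/4

ABO cross I^A I^B × I^B i → offspring phenotypes: 1/4 A, 1/2 B, 1/4 AB.
Rh cross -/- × +/- → 1/2 Rh+, 1/2 Rh-.
Independent loci: P(type B, Rh-positive) = 1/2 × 1/2 = 1/4.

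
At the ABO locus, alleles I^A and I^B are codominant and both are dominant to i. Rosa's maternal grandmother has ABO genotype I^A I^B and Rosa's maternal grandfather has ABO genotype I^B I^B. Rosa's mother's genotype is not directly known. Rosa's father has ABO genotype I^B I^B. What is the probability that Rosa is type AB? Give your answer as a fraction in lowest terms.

Rosa's mother's ABO genotype from I^A I^B × I^B I^B: 1/2 I^A I^B, 1/2 I^B I^B.
Crossing each possibility with the father I^B I^B and summing P(type AB): 1/2·1/2 + 1/2·0 = 1/4.

1/4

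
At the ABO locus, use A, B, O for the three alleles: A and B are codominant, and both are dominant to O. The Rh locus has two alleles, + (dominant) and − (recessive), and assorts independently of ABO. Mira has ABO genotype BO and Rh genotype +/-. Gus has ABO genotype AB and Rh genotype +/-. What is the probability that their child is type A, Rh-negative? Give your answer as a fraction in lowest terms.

1/16

ABO cross BO × AB → offspring phenotypes: 1/4 A, 1/2 B, 1/4 AB.
Rh cross +/- × +/- → 3/4 Rh+, 1/4 Rh-.
Independent loci: P(type A, Rh-negative) = 1/4 × 1/4 = 1/16.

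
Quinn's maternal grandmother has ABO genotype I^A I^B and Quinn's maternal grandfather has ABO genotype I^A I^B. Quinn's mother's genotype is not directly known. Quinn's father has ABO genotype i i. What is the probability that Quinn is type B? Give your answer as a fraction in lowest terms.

1/2

Quinn's mother's ABO genotype from I^A I^B × I^A I^B: 1/4 I^A I^A, 1/2 I^A I^B, 1/4 I^B I^B.
Crossing each possibility with the father i i and summing P(type B): 1/4·0 + 1/2·1/2 + 1/4·1 = 1/2.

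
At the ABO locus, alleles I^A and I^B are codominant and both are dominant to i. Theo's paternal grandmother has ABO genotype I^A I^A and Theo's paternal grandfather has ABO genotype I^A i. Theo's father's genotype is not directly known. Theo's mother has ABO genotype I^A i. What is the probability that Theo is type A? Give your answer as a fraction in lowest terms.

Theo's father's ABO genotype from I^A I^A × I^A i: 1/2 I^A I^A, 1/2 I^A i.
Crossing each possibility with the mother I^A i and summing P(type A): 1/2·1 + 1/2·3/4 = 7/8.

7/8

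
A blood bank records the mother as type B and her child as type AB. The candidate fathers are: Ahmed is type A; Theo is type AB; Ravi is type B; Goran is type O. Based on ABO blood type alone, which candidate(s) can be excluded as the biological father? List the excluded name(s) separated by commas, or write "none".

A candidate is excluded only if no genotype consistent with his phenotype could produce a type AB child with a type B mother.
Ravi (type B): no genotype consistent with that phenotype can produce a type-AB child with a type-B mother.
Goran (type O): no genotype consistent with that phenotype can produce a type-AB child with a type-B mother.

Ravi, Goran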